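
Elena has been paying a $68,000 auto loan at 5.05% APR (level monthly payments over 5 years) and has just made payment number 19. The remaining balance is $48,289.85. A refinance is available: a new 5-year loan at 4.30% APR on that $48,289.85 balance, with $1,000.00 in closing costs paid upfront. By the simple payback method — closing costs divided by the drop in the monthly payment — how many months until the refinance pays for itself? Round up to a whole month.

3 months

Current payment = 68,000 × 5.05%/12 / (1 − (1+0.0042083)^−60) = $1,284.80.
Refinanced payment = 48,289.85 × 0.0035833 / (1 − (1+0.0035833)^−60) = $895.88.
Monthly savings = $1,284.80 − $895.88 = $388.92.
Break-even = $1,000.00 / $388.92 = 2.57 → 3 months.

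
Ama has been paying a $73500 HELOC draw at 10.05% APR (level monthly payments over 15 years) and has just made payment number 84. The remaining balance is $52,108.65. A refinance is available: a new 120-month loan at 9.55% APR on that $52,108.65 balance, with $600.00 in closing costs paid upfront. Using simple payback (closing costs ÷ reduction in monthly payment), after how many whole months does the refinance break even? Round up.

Current payment = 73,500 × 10.05%/12 / (1 − (1+0.0083750)^−180) = $792.08.
Refinanced payment = 52,108.65 × 0.0079583 / (1 − (1+0.0079583)^−120) = $675.70.
Monthly savings = $792.08 − $675.70 = $116.38.
Break-even = $600.00 / $116.38 = 5.16 → 6 months.

6 months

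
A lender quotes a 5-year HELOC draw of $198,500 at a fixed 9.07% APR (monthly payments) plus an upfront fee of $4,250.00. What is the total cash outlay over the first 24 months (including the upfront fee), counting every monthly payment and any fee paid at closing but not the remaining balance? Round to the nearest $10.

$103,300

At 9.07% the monthly rate is 0.0075583, so the payment is 198,500 × 0.0075583 / (1 − 1.0075583^−60) = $4,127.28.
Total outlay = 24 × $4,127.28 + $4,250.00 = $103,304.72.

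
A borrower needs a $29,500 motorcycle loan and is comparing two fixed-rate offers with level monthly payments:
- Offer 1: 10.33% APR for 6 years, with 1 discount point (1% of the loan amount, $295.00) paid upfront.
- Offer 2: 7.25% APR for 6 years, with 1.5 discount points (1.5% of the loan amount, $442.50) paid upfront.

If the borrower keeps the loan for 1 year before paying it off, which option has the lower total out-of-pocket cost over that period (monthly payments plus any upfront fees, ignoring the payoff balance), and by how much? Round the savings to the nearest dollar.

Offer 1: at 10.33% the monthly rate is 0.0086083, so the payment is 29,500 × 0.0086083 / (1 − 1.0086083^−72) = $551.43.
Offer 2: at 7.25% the monthly rate is 0.0060417, so the payment is 29,500 × 0.0060417 / (1 − 1.0060417^−72) = $506.49.
Over 12 months: Offer 1 costs 12 × $551.43 + $295.00 = $6,912.16; Offer 2 costs 12 × $506.49 + $442.50 = $6,520.38.
Offer 2 is cheaper by $6,912.16 − $6,520.38 = $391.78.

Offer 2 by $392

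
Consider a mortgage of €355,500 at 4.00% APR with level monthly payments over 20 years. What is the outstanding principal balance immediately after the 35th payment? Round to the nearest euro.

With monthly rate i = 4%/12 = 0.0033333, the balance after k of n payments is P · [(1+i)^n − (1+i)^k] / [(1+i)^n − 1].
(1+0.0033333)^240 = 2.22258209 and (1+0.0033333)^35 = 1.12352679, so the balance is 355,500 × (2.22258209 − 1.12352679) / (2.22258209 − 1) = €319,581.13.

€319,581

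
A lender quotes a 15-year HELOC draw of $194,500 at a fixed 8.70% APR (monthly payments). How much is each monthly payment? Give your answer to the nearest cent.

Monthly rate = 8.7%/12 = 0.0072500; payment = 194,500 × 0.0072500 / (1 − (1+0.0072500)^−180) = $1,938.19.

$1,938.19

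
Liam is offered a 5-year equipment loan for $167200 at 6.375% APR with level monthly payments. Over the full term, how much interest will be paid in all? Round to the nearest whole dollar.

$28,501

Monthly rate = 6.375%/12 = 0.0053125; payment = 167,200 × 0.0053125 / (1 − (1+0.0053125)^−60) = $3,261.68.
Total paid = 60 × $3,261.68 = $195,700.80; interest = $195,700.80 − $167,200 = $28,500.80.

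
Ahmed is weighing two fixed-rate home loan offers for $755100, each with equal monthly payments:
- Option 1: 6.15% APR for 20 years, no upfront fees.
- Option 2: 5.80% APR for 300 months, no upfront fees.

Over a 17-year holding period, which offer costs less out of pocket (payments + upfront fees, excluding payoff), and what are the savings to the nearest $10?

Option 2 by $143,230

Option 1: at 6.15% the monthly rate is 0.0051250, so the payment is 755,100 × 0.0051250 / (1 − 1.0051250^−240) = $5,475.32.
Option 2: monthly rate = 5.8%/12 = 0.0048333; payment = 755,100 × 0.0048333 / (1 − (1+0.0048333)^−300) = $4,773.22.
Over 204 months: Option 1 costs 204 × $5,475.32 = $1,116,965.28; Option 2 costs 204 × $4,773.22 = $973,736.88.
Option 2 is cheaper by $1,116,965.28 − $973,736.88 = $143,228.40.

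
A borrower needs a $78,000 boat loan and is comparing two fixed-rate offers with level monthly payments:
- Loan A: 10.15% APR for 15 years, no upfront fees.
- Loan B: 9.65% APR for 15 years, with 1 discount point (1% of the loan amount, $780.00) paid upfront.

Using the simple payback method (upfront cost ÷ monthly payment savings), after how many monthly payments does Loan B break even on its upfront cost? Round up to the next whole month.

33 months

Loan A: monthly rate = 10.15%/12 = 0.0084583; payment = 78,000 × 0.0084583 / (1 − (1+0.0084583)^−180) = $845.36.
Loan B: at 9.65% the monthly rate is 0.0080417, so the payment is 78,000 × 0.0080417 / (1 − 1.0080417^−180) = $821.57.
Monthly savings = $845.36 − $821.57 = $23.79.
Break-even = $780.00 / $23.79 = 32.79 → 33 months.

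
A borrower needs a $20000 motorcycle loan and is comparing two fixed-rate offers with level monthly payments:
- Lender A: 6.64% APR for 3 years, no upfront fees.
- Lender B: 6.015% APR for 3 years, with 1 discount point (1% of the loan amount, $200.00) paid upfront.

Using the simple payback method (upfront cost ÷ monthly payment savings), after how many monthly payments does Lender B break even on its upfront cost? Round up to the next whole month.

Lender A: monthly rate = 6.64%/12 = 0.0055333; payment = 20,000 × 0.0055333 / (1 − (1+0.0055333)^−36) = $614.26.
Lender B: monthly rate = 6.015%/12 = 0.0050125; payment = 20,000 × 0.0050125 / (1 − (1+0.0050125)^−36) = $608.57.
Monthly savings = $614.26 − $608.57 = $5.69.
Break-even = $200.00 / $5.69 = 35.15 → 36 months.

36 months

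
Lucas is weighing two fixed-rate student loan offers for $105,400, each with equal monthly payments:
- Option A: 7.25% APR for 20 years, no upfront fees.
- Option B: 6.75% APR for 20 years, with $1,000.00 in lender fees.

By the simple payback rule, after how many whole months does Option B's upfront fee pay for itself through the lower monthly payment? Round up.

Option A: at 7.25% the monthly rate is 0.0060417, so the payment is 105,400 × 0.0060417 / (1 − 1.0060417^−240) = $833.06.
Option B: monthly rate = 6.75%/12 = 0.0056250; payment = 105,400 × 0.0056250 / (1 − (1+0.0056250)^−240) = $801.42.
Monthly savings = $833.06 − $801.42 = $31.64.
Break-even = $1,000.00 / $31.64 = 31.61 → 32 months.

32 months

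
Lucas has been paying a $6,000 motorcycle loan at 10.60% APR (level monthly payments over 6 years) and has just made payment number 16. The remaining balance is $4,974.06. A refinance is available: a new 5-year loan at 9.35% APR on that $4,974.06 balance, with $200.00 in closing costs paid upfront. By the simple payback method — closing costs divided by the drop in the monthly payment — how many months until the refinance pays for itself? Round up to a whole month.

Current payment = 6,000 × 10.6%/12 / (1 − (1+0.0088333)^−72) = $112.98.
Refinanced payment = 4,974.06 × 0.0077917 / (1 − (1+0.0077917)^−60) = $104.10.
Monthly savings = $112.98 − $104.10 = $8.88.
Break-even = $200.00 / $8.88 = 22.52 → 23 months.

23 months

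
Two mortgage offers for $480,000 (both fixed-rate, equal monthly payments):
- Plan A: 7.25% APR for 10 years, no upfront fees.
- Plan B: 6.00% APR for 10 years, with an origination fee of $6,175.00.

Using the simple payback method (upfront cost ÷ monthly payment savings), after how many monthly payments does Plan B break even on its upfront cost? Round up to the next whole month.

21 months

Plan A: at 7.25% the monthly rate is 0.0060417, so the payment is 480,000 × 0.0060417 / (1 − 1.0060417^−120) = $5,635.25.
Plan B: monthly rate = 6%/12 = 0.0050000; payment = 480,000 × 0.0050000 / (1 − (1+0.0050000)^−120) = $5,328.98.
Monthly savings = $5,635.25 − $5,328.98 = $306.27.
Break-even = $6,175.00 / $306.27 = 20.16 → 21 months.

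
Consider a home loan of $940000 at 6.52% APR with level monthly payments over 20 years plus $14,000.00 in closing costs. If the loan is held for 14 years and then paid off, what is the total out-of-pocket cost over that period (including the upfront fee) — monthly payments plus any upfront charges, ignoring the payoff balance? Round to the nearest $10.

At 6.52% the monthly rate is 0.0054333, so the payment is 940,000 × 0.0054333 / (1 − 1.0054333^−240) = $7,019.46.
Total outlay = 168 × $7,019.46 + $14,000.00 = $1,193,269.28.

$1,193,270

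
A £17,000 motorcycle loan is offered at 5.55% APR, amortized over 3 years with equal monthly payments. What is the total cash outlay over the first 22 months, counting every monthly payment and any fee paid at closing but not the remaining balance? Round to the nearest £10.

At 5.55% the monthly rate is 0.0046250, so the payment is 17,000 × 0.0046250 / (1 − 1.0046250^−36) = £513.71.
Total outlay = 22 × £513.71 = £11,301.62.

£11,300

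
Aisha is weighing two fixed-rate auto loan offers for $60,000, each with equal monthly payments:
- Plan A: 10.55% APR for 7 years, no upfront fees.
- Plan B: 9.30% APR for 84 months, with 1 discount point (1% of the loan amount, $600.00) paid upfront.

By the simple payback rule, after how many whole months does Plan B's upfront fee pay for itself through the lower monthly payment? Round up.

Plan A: at 10.55% the monthly rate is 0.0087917, so the payment is 60,000 × 0.0087917 / (1 − 1.0087917^−84) = $1,013.20.
Plan B: monthly rate = 9.3%/12 = 0.0077500; payment = 60,000 × 0.0077500 / (1 − (1+0.0077500)^−84) = $974.50.
Monthly savings = $1,013.20 − $974.50 = $38.70.
Break-even = $600.00 / $38.70 = 15.50 → 16 months.

16 months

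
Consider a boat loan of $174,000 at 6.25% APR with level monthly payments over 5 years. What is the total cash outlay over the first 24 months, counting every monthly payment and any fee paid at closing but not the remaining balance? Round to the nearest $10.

At 6.25% the monthly rate is 0.0052083, so the payment is 174,000 × 0.0052083 / (1 − 1.0052083^−60) = $3,384.17.
Total outlay = 24 × $3,384.17 = $81,220.08.

$81,220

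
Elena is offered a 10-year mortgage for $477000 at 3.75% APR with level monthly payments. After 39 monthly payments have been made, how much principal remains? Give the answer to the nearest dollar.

With monthly rate i = 3.75%/12 = 0.0031250, the balance after k of n payments is P · [(1+i)^n − (1+i)^k] / [(1+i)^n − 1].
(1+0.0031250)^120 = 1.45414090 and (1+0.0031250)^39 = 1.12939825, so the balance is 477,000 × (1.45414090 − 1.12939825) / (1.45414090 − 1) = $341,088.52.

$341,089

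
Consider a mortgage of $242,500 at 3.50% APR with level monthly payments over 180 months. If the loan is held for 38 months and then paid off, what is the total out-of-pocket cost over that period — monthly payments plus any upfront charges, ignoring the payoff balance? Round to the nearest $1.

Monthly rate = 3.5%/12 = 0.0029167; payment = 242,500 × 0.0029167 / (1 − (1+0.0029167)^−180) = $1,733.59.
Total outlay = 38 × $1,733.59 = $65,876.42.

$65,876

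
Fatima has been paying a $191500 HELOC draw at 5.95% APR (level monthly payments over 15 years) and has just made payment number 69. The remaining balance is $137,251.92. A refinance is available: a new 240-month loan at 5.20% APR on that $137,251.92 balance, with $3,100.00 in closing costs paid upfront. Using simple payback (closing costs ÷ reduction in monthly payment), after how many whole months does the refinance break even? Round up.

5 months

Current payment = 191,500 × 5.95%/12 / (1 − (1+0.0049583)^−180) = $1,610.82.
Refinanced payment = 137,251.92 × 0.0043333 / (1 − (1+0.0043333)^−240) = $921.03.
Monthly savings = $1,610.82 − $921.03 = $689.79.
Break-even = $3,100.00 / $689.79 = 4.49 → 5 months.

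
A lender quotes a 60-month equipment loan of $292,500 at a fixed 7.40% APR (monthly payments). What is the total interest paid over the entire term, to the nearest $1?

$58,333

At 7.40% the monthly rate is 0.0061667, so the payment is 292,500 × 0.0061667 / (1 − 1.0061667^−60) = $5,847.21.
Total paid = 60 × $5,847.21 = $350,832.60; interest = $350,832.60 − $292,500 = $58,332.60.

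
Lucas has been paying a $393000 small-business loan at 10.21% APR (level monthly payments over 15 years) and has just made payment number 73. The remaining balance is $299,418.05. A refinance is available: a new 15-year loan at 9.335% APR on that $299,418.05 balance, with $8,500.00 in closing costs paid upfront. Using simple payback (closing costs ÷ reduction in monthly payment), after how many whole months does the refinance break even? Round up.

8 months

Current payment = 393,000 × 10.21%/12 / (1 − (1+0.0085083)^−180) = $4,273.83.
Refinanced payment = 299,418.05 × 0.0077792 / (1 − (1+0.0077792)^−180) = $3,096.86.
Monthly savings = $4,273.83 − $3,096.86 = $1,176.97.
Break-even = $8,500.00 / $1,176.97 = 7.22 → 8 months.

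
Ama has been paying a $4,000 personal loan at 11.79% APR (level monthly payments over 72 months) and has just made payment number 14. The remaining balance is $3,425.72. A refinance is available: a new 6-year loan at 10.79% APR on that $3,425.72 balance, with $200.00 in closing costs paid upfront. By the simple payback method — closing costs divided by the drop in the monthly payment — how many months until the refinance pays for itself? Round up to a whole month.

Current payment = 4,000 × 11.79%/12 / (1 − (1+0.0098250)^−72) = $77.76.
Refinanced payment = 3,425.72 × 0.0089917 / (1 − (1+0.0089917)^−72) = $64.84.
Monthly savings = $77.76 − $64.84 = $12.92.
Break-even = $200.00 / $12.92 = 15.48 → 16 months.

16 months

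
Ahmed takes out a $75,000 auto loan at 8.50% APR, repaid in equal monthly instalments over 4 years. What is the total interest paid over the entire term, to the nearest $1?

At 8.50% the monthly rate is 0.0070833, so the payment is 75,000 × 0.0070833 / (1 − 1.0070833^−48) = $1,848.62.
Total paid = 48 × $1,848.62 = $88,733.76; interest = $88,733.76 − $75,000 = $13,733.76.

$13,734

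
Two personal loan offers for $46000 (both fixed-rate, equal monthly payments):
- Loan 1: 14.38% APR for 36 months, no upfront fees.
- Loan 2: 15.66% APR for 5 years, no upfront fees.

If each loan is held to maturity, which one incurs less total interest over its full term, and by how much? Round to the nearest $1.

Loan 1: monthly rate = 14.38%/12 = 0.0119833; payment = 46,000 × 0.0119833 / (1 − (1+0.0119833)^−36) = $1,580.67.
Total interest on Loan 1 = 36 × $1,580.67 − $46,000 = $10,904.12.
Loan 2: monthly rate = 15.66%/12 = 0.0130500; payment = 46,000 × 0.0130500 / (1 − (1+0.0130500)^−60) = $1,110.34.
Total interest on Loan 2 = 60 × $1,110.34 − $46,000 = $20,620.40.
Loan 1 is lower by $9,716.28.

Loan 1 by $9,716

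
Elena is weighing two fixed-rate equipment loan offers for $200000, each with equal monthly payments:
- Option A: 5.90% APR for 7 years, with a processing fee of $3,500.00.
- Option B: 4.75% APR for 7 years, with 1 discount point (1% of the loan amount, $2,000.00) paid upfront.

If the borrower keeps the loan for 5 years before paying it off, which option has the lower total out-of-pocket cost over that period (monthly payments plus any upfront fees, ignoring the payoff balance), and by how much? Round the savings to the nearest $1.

Option A: at 5.90% the monthly rate is 0.0049167, so the payment is 200,000 × 0.0049167 / (1 − 1.0049167^−84) = $2,912.13.
Option B: at 4.75% the monthly rate is 0.0039583, so the payment is 200,000 × 0.0039583 / (1 − 1.0039583^−84) = $2,803.35.
Over 60 months: Option A costs 60 × $2,912.13 + $3,500.00 = $178,227.80; Option B costs 60 × $2,803.35 + $2,000.00 = $170,201.00.
Option B is cheaper by $178,227.80 − $170,201.00 = $8,026.80.

Option B by $8,027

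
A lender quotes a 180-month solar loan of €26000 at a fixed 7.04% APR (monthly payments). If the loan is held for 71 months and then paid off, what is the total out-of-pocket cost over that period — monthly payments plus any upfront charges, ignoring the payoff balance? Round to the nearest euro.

At 7.04% the monthly rate is 0.0058667, so the payment is 26,000 × 0.0058667 / (1 − 1.0058667^−180) = €234.28.
Total outlay = 71 × €234.28 = €16,633.88.

€16,634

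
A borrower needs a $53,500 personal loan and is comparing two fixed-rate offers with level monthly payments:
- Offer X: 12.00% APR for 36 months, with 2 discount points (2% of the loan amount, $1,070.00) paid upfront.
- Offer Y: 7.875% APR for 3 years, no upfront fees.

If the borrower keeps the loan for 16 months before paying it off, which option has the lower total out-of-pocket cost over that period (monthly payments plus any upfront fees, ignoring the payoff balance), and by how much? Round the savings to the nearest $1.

Offer X: monthly rate = 12%/12 = 0.0100000; payment = 53,500 × 0.0100000 / (1 − (1+0.0100000)^−36) = $1,776.97.
Offer Y: monthly rate = 7.875%/12 = 0.0065625; payment = 53,500 × 0.0065625 / (1 − (1+0.0065625)^−36) = $1,673.41.
Over 16 months: Offer X costs 16 × $1,776.97 + $1,070.00 = $29,501.52; Offer Y costs 16 × $1,673.41 = $26,774.56.
Offer Y is cheaper by $29,501.52 − $26,774.56 = $2,726.96.

Offer Y by $2,727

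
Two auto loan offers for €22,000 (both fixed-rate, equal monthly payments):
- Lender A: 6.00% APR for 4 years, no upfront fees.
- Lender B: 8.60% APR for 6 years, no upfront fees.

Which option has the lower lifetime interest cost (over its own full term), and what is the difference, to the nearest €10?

Lender A by €3,440

Lender A: monthly rate = 6%/12 = 0.0050000; payment = 22,000 × 0.0050000 / (1 − (1+0.0050000)^−48) = €516.67.
Total interest on Lender A = 48 × €516.67 − €22,000 = €2,800.16.
Lender B: at 8.60% the monthly rate is 0.0071667, so the payment is 22,000 × 0.0071667 / (1 − 1.0071667^−72) = €392.21.
Total interest on Lender B = 72 × €392.21 − €22,000 = €6,239.12.
Lender A is lower by €3,438.96.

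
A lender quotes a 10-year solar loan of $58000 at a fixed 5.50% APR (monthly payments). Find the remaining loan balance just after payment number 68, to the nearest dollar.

With monthly rate i = 5.5%/12 = 0.0045833, the balance after k of n payments is P · [(1+i)^n − (1+i)^k] / [(1+i)^n − 1].
(1+0.0045833)^120 = 1.73107642 and (1+0.0045833)^68 = 1.36472727, so the balance is 58,000 × (1.73107642 − 1.36472727) / (1.73107642 − 1) = $29,064.34.

$29,064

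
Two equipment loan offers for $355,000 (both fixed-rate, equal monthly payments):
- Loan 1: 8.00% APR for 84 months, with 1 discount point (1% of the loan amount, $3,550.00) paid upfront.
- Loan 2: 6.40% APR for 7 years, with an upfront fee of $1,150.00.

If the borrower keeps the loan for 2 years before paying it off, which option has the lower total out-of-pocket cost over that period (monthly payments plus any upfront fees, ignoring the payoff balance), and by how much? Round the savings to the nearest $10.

Loan 2 by $9,090

Loan 1: monthly rate = 8%/12 = 0.0066667; payment = 355,000 × 0.0066667 / (1 − (1+0.0066667)^−84) = $5,533.11.
Loan 2: at 6.40% the monthly rate is 0.0053333, so the payment is 355,000 × 0.0053333 / (1 − 1.0053333^−84) = $5,254.38.
Over 24 months: Loan 1 costs 24 × $5,533.11 + $3,550.00 = $136,344.64; Loan 2 costs 24 × $5,254.38 + $1,150.00 = $127,255.12.
Loan 2 is cheaper by $136,344.64 − $127,255.12 = $9,089.52.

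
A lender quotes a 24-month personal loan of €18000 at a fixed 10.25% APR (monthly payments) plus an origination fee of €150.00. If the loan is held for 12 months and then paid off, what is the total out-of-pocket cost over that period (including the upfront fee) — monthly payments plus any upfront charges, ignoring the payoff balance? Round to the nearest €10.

€10,140

Monthly rate = 10.25%/12 = 0.0085417; payment = 18,000 × 0.0085417 / (1 − (1+0.0085417)^−24) = €832.69.
Total outlay = 12 × €832.69 + €150.00 = €10,142.28.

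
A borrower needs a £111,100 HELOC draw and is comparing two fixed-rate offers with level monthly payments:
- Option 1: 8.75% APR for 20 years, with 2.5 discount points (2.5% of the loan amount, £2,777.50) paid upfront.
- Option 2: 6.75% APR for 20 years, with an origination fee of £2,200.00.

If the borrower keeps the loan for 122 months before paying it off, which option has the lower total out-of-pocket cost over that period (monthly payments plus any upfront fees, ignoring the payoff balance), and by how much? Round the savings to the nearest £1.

Option 2 by £17,296

Option 1: at 8.75% the monthly rate is 0.0072917, so the payment is 111,100 × 0.0072917 / (1 − 1.0072917^−240) = £981.80.
Option 2: at 6.75% the monthly rate is 0.0056250, so the payment is 111,100 × 0.0056250 / (1 − 1.0056250^−240) = £844.76.
Over 122 months: Option 1 costs 122 × £981.80 + £2,777.50 = £122,557.10; Option 2 costs 122 × £844.76 + £2,200.00 = £105,260.72.
Option 2 is cheaper by £122,557.10 − £105,260.72 = £17,296.38.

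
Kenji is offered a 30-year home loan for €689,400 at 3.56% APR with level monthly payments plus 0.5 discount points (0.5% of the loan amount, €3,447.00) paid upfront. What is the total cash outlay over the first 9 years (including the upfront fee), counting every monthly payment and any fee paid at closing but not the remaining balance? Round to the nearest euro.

Monthly rate = 3.56%/12 = 0.0029667; payment = 689,400 × 0.0029667 / (1 − (1+0.0029667)^−360) = €3,118.85.
Total outlay = 108 × €3,118.85 + €3,447.00 = €340,282.80.

€340,283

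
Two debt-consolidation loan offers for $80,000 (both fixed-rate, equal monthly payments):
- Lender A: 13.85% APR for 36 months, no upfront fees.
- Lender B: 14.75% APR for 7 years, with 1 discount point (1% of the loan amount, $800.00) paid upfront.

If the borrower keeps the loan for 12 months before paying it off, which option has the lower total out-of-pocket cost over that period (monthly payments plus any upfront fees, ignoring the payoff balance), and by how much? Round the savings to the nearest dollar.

Lender B by $13,550

Lender A: at 13.85% the monthly rate is 0.0115417, so the payment is 80,000 × 0.0115417 / (1 − 1.0115417^−36) = $2,728.39.
Lender B: monthly rate = 14.75%/12 = 0.0122917; payment = 80,000 × 0.0122917 / (1 − (1+0.0122917)^−84) = $1,532.54.
Over 12 months: Lender A costs 12 × $2,728.39 = $32,740.68; Lender B costs 12 × $1,532.54 + $800.00 = $19,190.48.
Lender B is cheaper by $32,740.68 − $19,190.48 = $13,550.20.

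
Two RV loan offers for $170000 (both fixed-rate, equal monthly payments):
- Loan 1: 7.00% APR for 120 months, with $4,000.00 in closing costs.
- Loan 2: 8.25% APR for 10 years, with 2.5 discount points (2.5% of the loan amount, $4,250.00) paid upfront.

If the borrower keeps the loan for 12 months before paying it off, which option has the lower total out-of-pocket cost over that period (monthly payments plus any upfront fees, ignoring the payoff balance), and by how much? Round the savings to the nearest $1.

Loan 1 by $1,585

Loan 1: monthly rate = 7%/12 = 0.0058333; payment = 170,000 × 0.0058333 / (1 − (1+0.0058333)^−120) = $1,973.84.
Loan 2: at 8.25% the monthly rate is 0.0068750, so the payment is 170,000 × 0.0068750 / (1 − 1.0068750^−120) = $2,085.09.
Over 12 months: Loan 1 costs 12 × $1,973.84 + $4,000.00 = $27,686.08; Loan 2 costs 12 × $2,085.09 + $4,250.00 = $29,271.08.
Loan 1 is cheaper by $29,271.08 − $27,686.08 = $1,585.00.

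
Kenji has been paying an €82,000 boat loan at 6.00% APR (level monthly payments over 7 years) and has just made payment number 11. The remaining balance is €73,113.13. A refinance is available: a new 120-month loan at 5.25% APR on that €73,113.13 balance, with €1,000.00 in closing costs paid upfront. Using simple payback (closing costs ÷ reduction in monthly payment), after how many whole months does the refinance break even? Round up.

Current payment = 82,000 × 6%/12 / (1 − (1+0.0050000)^−84) = €1,197.90.
Refinanced payment = 73,113.13 × 0.0043750 / (1 − (1+0.0043750)^−120) = €784.44.
Monthly savings = €1,197.90 − €784.44 = €413.46.
Break-even = €1,000.00 / €413.46 = 2.42 → 3 months.

3 months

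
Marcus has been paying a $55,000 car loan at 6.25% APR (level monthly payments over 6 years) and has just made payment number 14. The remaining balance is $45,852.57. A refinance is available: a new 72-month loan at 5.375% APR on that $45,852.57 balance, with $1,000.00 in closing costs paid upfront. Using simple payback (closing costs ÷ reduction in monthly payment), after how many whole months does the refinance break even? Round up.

6 months

Current payment = 55,000 × 6.25%/12 / (1 − (1+0.0052083)^−72) = $918.01.
Refinanced payment = 45,852.57 × 0.0044792 / (1 − (1+0.0044792)^−72) = $746.45.
Monthly savings = $918.01 − $746.45 = $171.56.
Break-even = $1,000.00 / $171.56 = 5.83 → 6 months.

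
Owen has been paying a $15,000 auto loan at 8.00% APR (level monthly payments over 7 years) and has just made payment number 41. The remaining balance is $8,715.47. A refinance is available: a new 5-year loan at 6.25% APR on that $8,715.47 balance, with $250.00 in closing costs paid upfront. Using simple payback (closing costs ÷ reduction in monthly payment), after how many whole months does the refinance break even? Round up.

4 months

Current payment = 15,000 × 8%/12 / (1 − (1+0.0066667)^−84) = $233.79.
Refinanced payment = 8,715.47 × 0.0052083 / (1 − (1+0.0052083)^−60) = $169.51.
Monthly savings = $233.79 − $169.51 = $64.28.
Break-even = $250.00 / $64.28 = 3.89 → 4 months.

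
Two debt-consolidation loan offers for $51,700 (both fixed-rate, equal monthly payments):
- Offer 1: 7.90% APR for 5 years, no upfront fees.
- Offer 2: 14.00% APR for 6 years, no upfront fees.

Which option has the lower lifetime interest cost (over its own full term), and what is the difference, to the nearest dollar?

Offer 1: at 7.90% the monthly rate is 0.0065833, so the payment is 51,700 × 0.0065833 / (1 − 1.0065833^−60) = $1,045.82.
Total interest on Offer 1 = 60 × $1,045.82 − $51,700 = $11,049.20.
Offer 2: at 14.00% the monthly rate is 0.0116667, so the payment is 51,700 × 0.0116667 / (1 − 1.0116667^−72) = $1,065.32.
Total interest on Offer 2 = 72 × $1,065.32 − $51,700 = $25,003.04.
Offer 1 is lower by $13,953.84.

Offer 1 by $13,954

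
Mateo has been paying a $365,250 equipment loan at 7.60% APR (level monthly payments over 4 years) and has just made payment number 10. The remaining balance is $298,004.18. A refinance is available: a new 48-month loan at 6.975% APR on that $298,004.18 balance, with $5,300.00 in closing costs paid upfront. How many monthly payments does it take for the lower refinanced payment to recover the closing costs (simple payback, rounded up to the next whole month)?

Current payment = 365,250 × 7.6%/12 / (1 − (1+0.0063333)^−48) = $8,848.40.
Refinanced payment = 298,004.18 × 0.0058125 / (1 − (1+0.0058125)^−48) = $7,132.63.
Monthly savings = $8,848.40 − $7,132.63 = $1,715.77.
Break-even = $5,300.00 / $1,715.77 = 3.09 → 4 months.

4 months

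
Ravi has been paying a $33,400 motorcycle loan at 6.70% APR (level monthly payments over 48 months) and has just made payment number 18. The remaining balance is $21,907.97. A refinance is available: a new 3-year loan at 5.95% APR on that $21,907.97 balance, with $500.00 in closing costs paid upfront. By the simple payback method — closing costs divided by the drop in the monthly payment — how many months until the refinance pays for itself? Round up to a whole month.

Current payment = 33,400 × 6.7%/12 / (1 − (1+0.0055833)^−48) = $795.16.
Refinanced payment = 21,907.97 × 0.0049583 / (1 − (1+0.0049583)^−36) = $665.99.
Monthly savings = $795.16 − $665.99 = $129.17.
Break-even = $500.00 / $129.17 = 3.87 → 4 months.

4 months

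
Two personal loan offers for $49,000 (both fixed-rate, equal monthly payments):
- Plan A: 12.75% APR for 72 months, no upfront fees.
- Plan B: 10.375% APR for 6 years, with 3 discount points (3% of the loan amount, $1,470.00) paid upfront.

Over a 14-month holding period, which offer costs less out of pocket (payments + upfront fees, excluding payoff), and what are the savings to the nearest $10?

Plan A: monthly rate = 12.75%/12 = 0.0106250; payment = 49,000 × 0.0106250 / (1 − (1+0.0106250)^−72) = $977.18.
Plan B: at 10.375% the monthly rate is 0.0086458, so the payment is 49,000 × 0.0086458 / (1 − 1.0086458^−72) = $917.06.
Over 14 months: Plan A costs 14 × $977.18 = $13,680.52; Plan B costs 14 × $917.06 + $1,470.00 = $14,308.84.
Plan A is cheaper by $14,308.84 − $13,680.52 = $628.32.

Plan A by $630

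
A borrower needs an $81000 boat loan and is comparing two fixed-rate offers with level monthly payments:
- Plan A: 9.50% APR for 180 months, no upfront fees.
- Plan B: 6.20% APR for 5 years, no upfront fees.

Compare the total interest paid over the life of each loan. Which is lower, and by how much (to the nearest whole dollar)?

Plan B by $57,838

Plan A: monthly rate = 9.5%/12 = 0.0079167; payment = 81,000 × 0.0079167 / (1 − (1+0.0079167)^−180) = $845.82.
Total interest on Plan A = 180 × $845.82 − $81,000 = $71,247.60.
Plan B: at 6.20% the monthly rate is 0.0051667, so the payment is 81,000 × 0.0051667 / (1 − 1.0051667^−60) = $1,573.50.
Total interest on Plan B = 60 × $1,573.50 − $81,000 = $13,410.00.
Plan B is lower by $57,837.60.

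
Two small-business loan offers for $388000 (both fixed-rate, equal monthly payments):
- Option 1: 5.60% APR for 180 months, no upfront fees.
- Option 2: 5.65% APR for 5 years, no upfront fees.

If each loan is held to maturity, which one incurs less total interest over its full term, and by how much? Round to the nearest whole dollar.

Option 2 by $128,075

Option 1: monthly rate = 5.6%/12 = 0.0046667; payment = 388,000 × 0.0046667 / (1 − (1+0.0046667)^−180) = $3,190.91.
Total interest on Option 1 = 180 × $3,190.91 − $388,000 = $186,363.80.
Option 2: at 5.65% the monthly rate is 0.0047083, so the payment is 388,000 × 0.0047083 / (1 − 1.0047083^−60) = $7,438.14.
Total interest on Option 2 = 60 × $7,438.14 − $388,000 = $58,288.40.
Option 2 is lower by $128,075.40.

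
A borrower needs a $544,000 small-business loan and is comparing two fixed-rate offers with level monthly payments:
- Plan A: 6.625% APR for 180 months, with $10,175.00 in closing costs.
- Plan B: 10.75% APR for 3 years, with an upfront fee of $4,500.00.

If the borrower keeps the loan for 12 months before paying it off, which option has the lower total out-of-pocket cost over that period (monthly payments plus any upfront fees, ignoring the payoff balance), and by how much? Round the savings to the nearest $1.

Plan A: at 6.625% the monthly rate is 0.0055208, so the payment is 544,000 × 0.0055208 / (1 − 1.0055208^−180) = $4,776.29.
Plan B: monthly rate = 10.75%/12 = 0.0089583; payment = 544,000 × 0.0089583 / (1 − (1+0.0089583)^−36) = $17,745.53.
Over 12 months: Plan A costs 12 × $4,776.29 + $10,175.00 = $67,490.48; Plan B costs 12 × $17,745.53 + $4,500.00 = $217,446.36.
Plan A is cheaper by $217,446.36 − $67,490.48 = $149,955.88.

Plan A by $149,956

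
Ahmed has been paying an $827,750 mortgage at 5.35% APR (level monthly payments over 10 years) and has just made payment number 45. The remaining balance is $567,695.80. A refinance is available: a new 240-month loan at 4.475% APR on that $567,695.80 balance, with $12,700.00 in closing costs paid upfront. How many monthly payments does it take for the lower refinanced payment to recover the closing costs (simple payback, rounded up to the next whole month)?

Current payment = 827,750 × 5.35%/12 / (1 − (1+0.0044583)^−120) = $8,921.86.
Refinanced payment = 567,695.80 × 0.0037292 / (1 − (1+0.0037292)^−240) = $3,583.87.
Monthly savings = $8,921.86 − $3,583.87 = $5,337.99.
Break-even = $12,700.00 / $5,337.99 = 2.38 → 3 months.

3 months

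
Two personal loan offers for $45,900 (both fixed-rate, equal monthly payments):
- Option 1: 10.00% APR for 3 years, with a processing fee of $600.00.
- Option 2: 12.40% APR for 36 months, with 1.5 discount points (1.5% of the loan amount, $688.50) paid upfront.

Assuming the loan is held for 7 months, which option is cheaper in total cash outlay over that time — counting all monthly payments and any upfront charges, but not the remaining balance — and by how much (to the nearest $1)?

Option 1: at 10.00% the monthly rate is 0.0083333, so the payment is 45,900 × 0.0083333 / (1 − 1.0083333^−36) = $1,481.06.
Option 2: at 12.40% the monthly rate is 0.0103333, so the payment is 45,900 × 0.0103333 / (1 − 1.0103333^−36) = $1,533.32.
Over 7 months: Option 1 costs 7 × $1,481.06 + $600.00 = $10,967.42; Option 2 costs 7 × $1,533.32 + $688.50 = $11,421.74.
Option 1 is cheaper by $11,421.74 − $10,967.42 = $454.32.

Option 1 by $454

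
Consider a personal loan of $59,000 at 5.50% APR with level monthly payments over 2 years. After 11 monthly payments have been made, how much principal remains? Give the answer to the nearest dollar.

$32,761

With monthly rate i = 5.5%/12 = 0.0045833, the balance after k of n payments is P · [(1+i)^n − (1+i)^k] / [(1+i)^n − 1].
(1+0.0045833)^24 = 1.11599757 and (1+0.0045833)^11 = 1.05158808, so the balance is 59,000 × (1.11599757 − 1.05158808) / (1.11599757 − 1) = $32,760.68.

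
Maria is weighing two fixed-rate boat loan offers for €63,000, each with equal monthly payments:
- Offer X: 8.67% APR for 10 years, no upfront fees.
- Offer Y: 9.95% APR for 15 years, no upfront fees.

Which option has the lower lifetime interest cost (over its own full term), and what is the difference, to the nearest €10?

Offer X by €27,090

Offer X: at 8.67% the monthly rate is 0.0072250, so the payment is 63,000 × 0.0072250 / (1 − 1.0072250^−120) = €786.85.
Total interest on Offer X = 120 × €786.85 − €63,000 = €31,422.00.
Offer Y: at 9.95% the monthly rate is 0.0082917, so the payment is 63,000 × 0.0082917 / (1 − 1.0082917^−180) = €675.08.
Total interest on Offer Y = 180 × €675.08 − €63,000 = €58,514.40.
Offer X is lower by €27,092.40.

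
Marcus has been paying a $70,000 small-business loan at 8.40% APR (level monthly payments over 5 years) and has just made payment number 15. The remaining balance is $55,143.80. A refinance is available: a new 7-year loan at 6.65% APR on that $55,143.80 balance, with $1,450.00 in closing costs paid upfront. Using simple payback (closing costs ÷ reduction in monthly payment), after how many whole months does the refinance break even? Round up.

3 months

Current payment = 70,000 × 8.4%/12 / (1 − (1+0.0070000)^−60) = $1,432.79.
Refinanced payment = 55,143.80 × 0.0055417 / (1 − (1+0.0055417)^−84) = $822.86.
Monthly savings = $1,432.79 − $822.86 = $609.93.
Break-even = $1,450.00 / $609.93 = 2.38 → 3 months.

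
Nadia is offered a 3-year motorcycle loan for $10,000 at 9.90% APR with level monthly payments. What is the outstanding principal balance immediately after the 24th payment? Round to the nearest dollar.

$3,667

With monthly rate i = 9.9%/12 = 0.0082500, the balance after k of n payments is P · [(1+i)^n − (1+i)^k] / [(1+i)^n − 1].
(1+0.0082500)^36 = 1.34417652 and (1+0.0082500)^24 = 1.21797265, so the balance is 10,000 × (1.34417652 − 1.21797265) / (1.34417652 − 1) = $3,666.84.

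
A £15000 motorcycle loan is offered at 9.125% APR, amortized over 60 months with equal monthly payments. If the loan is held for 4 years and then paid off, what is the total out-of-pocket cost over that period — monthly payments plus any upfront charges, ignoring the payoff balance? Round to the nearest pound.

At 9.125% the monthly rate is 0.0076042, so the payment is 15,000 × 0.0076042 / (1 − 1.0076042^−60) = £312.29.
Total outlay = 48 × £312.29 = £14,989.92.

£14,990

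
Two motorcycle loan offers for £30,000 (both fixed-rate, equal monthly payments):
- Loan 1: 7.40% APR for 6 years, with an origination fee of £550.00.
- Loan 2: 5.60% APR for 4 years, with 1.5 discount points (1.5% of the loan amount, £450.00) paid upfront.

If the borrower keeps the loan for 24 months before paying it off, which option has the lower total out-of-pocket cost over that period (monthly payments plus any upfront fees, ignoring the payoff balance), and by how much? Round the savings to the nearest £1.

Loan 1: monthly rate = 7.4%/12 = 0.0061667; payment = 30,000 × 0.0061667 / (1 − (1+0.0061667)^−72) = £517.25.
Loan 2: monthly rate = 5.6%/12 = 0.0046667; payment = 30,000 × 0.0046667 / (1 − (1+0.0046667)^−48) = £699.06.
Over 24 months: Loan 1 costs 24 × £517.25 + £550.00 = £12,964.00; Loan 2 costs 24 × £699.06 + £450.00 = £17,227.44.
Loan 1 is cheaper by £17,227.44 − £12,964.00 = £4,263.44.

Loan 1 by £4,263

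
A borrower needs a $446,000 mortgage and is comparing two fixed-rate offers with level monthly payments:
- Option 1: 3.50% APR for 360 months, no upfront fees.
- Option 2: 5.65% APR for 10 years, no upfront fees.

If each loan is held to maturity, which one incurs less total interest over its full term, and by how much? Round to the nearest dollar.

Option 1: monthly rate = 3.5%/12 = 0.0029167; payment = 446,000 × 0.0029167 / (1 − (1+0.0029167)^−360) = $2,002.74.
Total interest on Option 1 = 360 × $2,002.74 − $446,000 = $274,986.40.
Option 2: at 5.65% the monthly rate is 0.0047083, so the payment is 446,000 × 0.0047083 / (1 − 1.0047083^−120) = $4,873.49.
Total interest on Option 2 = 120 × $4,873.49 − $446,000 = $138,818.80.
Option 2 is lower by $136,167.60.

Option 2 by $136,168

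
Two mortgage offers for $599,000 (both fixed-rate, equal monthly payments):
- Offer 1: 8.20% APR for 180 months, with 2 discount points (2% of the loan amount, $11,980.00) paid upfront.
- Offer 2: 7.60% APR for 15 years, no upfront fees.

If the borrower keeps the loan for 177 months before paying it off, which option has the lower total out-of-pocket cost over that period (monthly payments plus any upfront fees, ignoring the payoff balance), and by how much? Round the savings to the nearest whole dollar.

Offer 2 by $48,589

Offer 1: monthly rate = 8.2%/12 = 0.0068333; payment = 599,000 × 0.0068333 / (1 − (1+0.0068333)^−180) = $5,793.73.
Offer 2: at 7.60% the monthly rate is 0.0063333, so the payment is 599,000 × 0.0063333 / (1 − 1.0063333^−180) = $5,586.90.
Over 177 months: Offer 1 costs 177 × $5,793.73 + $11,980.00 = $1,037,470.21; Offer 2 costs 177 × $5,586.90 = $988,881.30.
Offer 2 is cheaper by $1,037,470.21 − $988,881.30 = $48,588.91.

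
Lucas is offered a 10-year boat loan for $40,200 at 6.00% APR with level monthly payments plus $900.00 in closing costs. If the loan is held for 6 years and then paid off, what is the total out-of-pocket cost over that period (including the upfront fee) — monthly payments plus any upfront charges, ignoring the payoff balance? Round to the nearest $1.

$33,034

At 6.00% the monthly rate is 0.0050000, so the payment is 40,200 × 0.0050000 / (1 − 1.0050000^−120) = $446.30.
Total outlay = 72 × $446.30 + $900.00 = $33,033.60.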